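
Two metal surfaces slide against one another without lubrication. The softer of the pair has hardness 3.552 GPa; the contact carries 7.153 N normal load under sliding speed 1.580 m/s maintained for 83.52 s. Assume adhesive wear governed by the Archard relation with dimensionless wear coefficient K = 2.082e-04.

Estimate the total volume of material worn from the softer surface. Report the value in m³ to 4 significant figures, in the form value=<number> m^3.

value=5.533e-11 m^3

Intermediate values are displayed rounded — the computation holds exact precision — rounded just once to four significant digits.
Convert: Path length L = v·t = 1.580 m/s × 83.52 s = 132.0 m.
Convert: Hardness H = 3.552 GPa = 3.552e+09 Pa.
Collected in SI base units: W = 7.153 N, H = 3.552e+09 Pa, K = 2.082e-04.
Archard volume V = K·W·L/H = 2.082e-04 · 7.153 · 132.0 / 3.552e+09 = 5.533e-11 m³.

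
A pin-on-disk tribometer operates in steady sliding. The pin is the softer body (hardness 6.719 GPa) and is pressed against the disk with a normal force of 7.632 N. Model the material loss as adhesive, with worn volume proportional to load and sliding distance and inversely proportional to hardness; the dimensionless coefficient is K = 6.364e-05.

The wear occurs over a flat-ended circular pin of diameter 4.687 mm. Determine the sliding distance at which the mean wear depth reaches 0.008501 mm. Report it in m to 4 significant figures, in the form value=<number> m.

value=2029 m

Intermediate values are printed rounded; the algebra carries full float precision — one last rounding, at four significant figures.
Hardness H = 6.719 GPa = 6.719e+09 Pa.
Pin diameter d = 4.687 mm = 0.004687 m. Contact area A = π·d²/4 = π·(0.004687 m)²/4 = 1.725e-05 m².
Depth limit h_lim = 0.008501 mm = 8.501e-06 m.
As SI base values: W = 7.632 N, H = 6.719e+09 Pa, K = 6.364e-05.
Limit volume V_lim = h_lim·A = 8.501e-06 · 1.725e-05 = 1.467e-10 m³.
So the life L = V_lim·H/(K·W) = 1.467e-10 · 6.719e+09 / (6.364e-05 · 7.632) = 2029 m.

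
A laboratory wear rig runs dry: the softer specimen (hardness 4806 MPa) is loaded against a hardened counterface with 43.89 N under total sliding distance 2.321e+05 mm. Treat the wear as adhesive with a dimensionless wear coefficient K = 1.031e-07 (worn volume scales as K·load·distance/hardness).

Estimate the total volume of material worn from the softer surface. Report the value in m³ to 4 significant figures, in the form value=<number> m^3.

The computation maintains exact precision. The intermediates are shown rounded, and rounded once at the end: four significant digits.
Convert: Path length L = 2.321e+05 mm = 232.1 m.
Convert: Hardness H = 4806 MPa = 4.806e+09 Pa.
As SI base values: W = 43.89 N, H = 4.806e+09 Pa, K = 1.031e-07.
Apply Archard: V = K·W·L/H = 1.031e-07 · 43.89 · 232.1 / 4.806e+09 = 2.185e-13 m³.

value=2.185e-13 m^3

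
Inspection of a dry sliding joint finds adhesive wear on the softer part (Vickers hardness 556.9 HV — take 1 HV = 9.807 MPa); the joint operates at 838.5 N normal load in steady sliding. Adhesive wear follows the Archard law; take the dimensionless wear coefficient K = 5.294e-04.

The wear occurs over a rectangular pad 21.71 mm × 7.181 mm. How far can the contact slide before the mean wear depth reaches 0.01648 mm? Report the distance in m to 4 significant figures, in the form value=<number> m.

value=31.61 m

All arithmetic carries exact precision, and intermediates are shown rounded — one final rounding, at 4 significant figures.
Hardness H = 556.9 HV × 9.807 MPa/HV = 5462 MPa = 5.462e+09 Pa.
Pad sides 21.71 mm × 7.181 mm = 0.02171 m × 0.007181 m. Contact area A = 0.02171 m × 0.007181 m = 1.559e-04 m².
Depth limit h_lim = 0.01648 mm = 1.648e-05 m.
Collected in SI base units: W = 838.5 N, H = 5.462e+09 Pa, K = 5.294e-04.
Allowed volume V_lim = h_lim·A = 1.648e-05 · 1.559e-04 = 2.569e-09 m³.
Sliding life L = V_lim·H/(K·W) = 2.569e-09 · 5.462e+09 / (5.294e-04 · 838.5) = 31.61 m.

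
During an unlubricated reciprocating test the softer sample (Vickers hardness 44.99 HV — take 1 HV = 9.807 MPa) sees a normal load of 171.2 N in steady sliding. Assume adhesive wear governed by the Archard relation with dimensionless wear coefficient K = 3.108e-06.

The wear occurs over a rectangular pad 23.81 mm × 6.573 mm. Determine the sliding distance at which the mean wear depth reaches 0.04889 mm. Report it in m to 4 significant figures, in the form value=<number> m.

Quoted intermediates are rounded — every step holds full float precision, and rounded just once: 4 significant figures.
Convert: Hardness H = 44.99 HV × 9.807 MPa/HV = 441.2 MPa = 4.412e+08 Pa.
Convert: Pad sides 23.81 mm × 6.573 mm = 0.02381 m × 0.006573 m. Contact area A = 0.02381 m × 0.006573 m = 1.565e-04 m².
Convert: Depth limit h_lim = 0.04889 mm = 4.889e-05 m.
SI base units throughout: W = 171.2 N, H = 4.412e+08 Pa, K = 3.108e-06.
At the depth limit, V_lim = h_lim·A = 4.889e-05 · 1.565e-04 = 7.651e-09 m³.
Thus life L = V_lim·H/(K·W) = 7.651e-09 · 4.412e+08 / (3.108e-06 · 171.2) = 6345 m.

value=6345 m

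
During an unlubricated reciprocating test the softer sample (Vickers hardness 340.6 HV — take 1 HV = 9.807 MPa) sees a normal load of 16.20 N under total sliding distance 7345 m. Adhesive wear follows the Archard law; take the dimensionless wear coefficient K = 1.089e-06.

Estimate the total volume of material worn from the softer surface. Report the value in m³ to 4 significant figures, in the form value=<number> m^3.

value=3.879e-11 m^3

All working math runs at exact precision. Quoted intermediates are rounded, and a lone final rounding to 4 significant digits.
Convert: Hardness H = 340.6 HV × 9.807 MPa/HV = 3340 MPa = 3.340e+09 Pa.
Working in SI base units: W = 16.20 N, H = 3.340e+09 Pa, K = 1.089e-06.
Wear volume V = K·W·L/H = 1.089e-06 · 16.20 · 7345 / 3.340e+09 = 3.879e-11 m³.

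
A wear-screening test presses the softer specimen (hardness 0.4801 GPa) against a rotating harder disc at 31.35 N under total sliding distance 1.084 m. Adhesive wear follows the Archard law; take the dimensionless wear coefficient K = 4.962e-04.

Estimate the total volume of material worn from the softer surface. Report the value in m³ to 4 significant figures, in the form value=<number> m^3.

All arithmetic holds exact precision. Intermediates are displayed rounded — one final rounding, at four significant figures.
Hardness H = 0.4801 GPa = 4.801e+08 Pa.
Working in SI base units: W = 31.35 N, H = 4.801e+08 Pa, K = 4.962e-04.
The Archard volume V = K·W·L/H = 4.962e-04 · 31.35 · 1.084 / 4.801e+08 = 3.512e-11 m³.

value=3.512e-11 m^3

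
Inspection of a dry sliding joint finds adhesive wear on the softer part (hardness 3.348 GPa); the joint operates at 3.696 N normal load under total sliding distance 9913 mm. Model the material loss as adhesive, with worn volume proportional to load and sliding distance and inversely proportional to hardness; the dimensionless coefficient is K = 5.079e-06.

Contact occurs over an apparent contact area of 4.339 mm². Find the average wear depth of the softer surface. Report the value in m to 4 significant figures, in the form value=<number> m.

The algebra maintains full precision — intermediate values are shown rounded; one last rounding: 4 significant figures.
Sliding distance L = 9913 mm = 9.913 m.
Hardness H = 3.348 GPa = 3.348e+09 Pa.
Contact area A = 4.339 mm² = 4.339e-06 m².
In SI base units: W = 3.696 N, H = 3.348e+09 Pa, K = 5.079e-06.
Apply Archard: V = K·W·L/H = 5.079e-06 · 3.696 · 9.913 / 3.348e+09 = 5.558e-14 m³.
Mean depth h = V/A = 5.558e-14 / 4.339e-06 = 1.281e-08 m.

value=1.281e-08 m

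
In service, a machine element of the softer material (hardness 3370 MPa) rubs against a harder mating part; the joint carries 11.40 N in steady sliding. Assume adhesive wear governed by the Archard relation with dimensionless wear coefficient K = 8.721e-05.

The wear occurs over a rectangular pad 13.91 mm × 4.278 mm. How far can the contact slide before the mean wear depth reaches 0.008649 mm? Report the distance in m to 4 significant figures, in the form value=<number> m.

Displayed values are rounded — each operation keeps full precision, and a lone final rounding: four significant figures.
Hardness H = 3370 MPa = 3.370e+09 Pa.
Pad sides 13.91 mm × 4.278 mm = 0.01391 m × 0.004278 m. Contact area A = 0.01391 m × 0.004278 m = 5.951e-05 m².
Depth limit h_lim = 0.008649 mm = 8.649e-06 m.
Working in SI base units: W = 11.40 N, H = 3.370e+09 Pa, K = 8.721e-05.
Volume at the limit: V_lim = h_lim·A = 8.649e-06 · 5.951e-05 = 5.147e-10 m³.
So the life L = V_lim·H/(K·W) = 5.147e-10 · 3.370e+09 / (8.721e-05 · 11.40) = 1745 m.

value=1745 m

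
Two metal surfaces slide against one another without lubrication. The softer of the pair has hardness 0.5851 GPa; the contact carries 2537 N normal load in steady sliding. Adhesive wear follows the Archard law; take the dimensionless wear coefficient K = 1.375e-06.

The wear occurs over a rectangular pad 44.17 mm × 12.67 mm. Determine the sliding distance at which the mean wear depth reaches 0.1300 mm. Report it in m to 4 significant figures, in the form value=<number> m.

Printed values are rounded, and all arithmetic keeps full precision — rounded just once, at 4 significant digits.
Hardness H = 0.5851 GPa = 5.851e+08 Pa.
Pad sides 44.17 mm × 12.67 mm = 0.04417 m × 0.01267 m. Contact area A = 0.04417 m × 0.01267 m = 5.596e-04 m².
Depth limit h_lim = 0.1300 mm = 1.300e-04 m.
Collected in SI base units: W = 2537 N, H = 5.851e+08 Pa, K = 1.375e-06.
Volume at the limit: V_lim = h_lim·A = 1.300e-04 · 5.596e-04 = 7.275e-08 m³.
Inverting, life L = V_lim·H/(K·W) = 7.275e-08 · 5.851e+08 / (1.375e-06 · 2537) = 1.220e+04 m.

value=1.220e+04 m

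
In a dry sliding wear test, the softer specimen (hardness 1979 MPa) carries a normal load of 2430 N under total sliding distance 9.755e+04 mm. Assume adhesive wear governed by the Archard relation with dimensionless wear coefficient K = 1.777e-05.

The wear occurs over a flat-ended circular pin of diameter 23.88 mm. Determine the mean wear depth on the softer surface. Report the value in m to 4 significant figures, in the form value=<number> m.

value=4.752e-06 m

Each operation maintains full precision; intermediate values appear rounded; rounded just once: 4 significant digits.
Convert: Sliding distance L = 9.755e+04 mm = 97.55 m.
Convert: Hardness H = 1979 MPa = 1.979e+09 Pa.
Convert: Pin diameter d = 23.88 mm = 0.02388 m. Contact area A = π·d²/4 = π·(0.02388 m)²/4 = 4.479e-04 m².
Restated in SI base units: W = 2430 N, H = 1.979e+09 Pa, K = 1.777e-05.
By Archard's law, V = K·W·L/H = 1.777e-05 · 2430 · 97.55 / 1.979e+09 = 2.129e-09 m³.
Mean depth h = V/A = 2.129e-09 / 4.479e-04 = 4.752e-06 m.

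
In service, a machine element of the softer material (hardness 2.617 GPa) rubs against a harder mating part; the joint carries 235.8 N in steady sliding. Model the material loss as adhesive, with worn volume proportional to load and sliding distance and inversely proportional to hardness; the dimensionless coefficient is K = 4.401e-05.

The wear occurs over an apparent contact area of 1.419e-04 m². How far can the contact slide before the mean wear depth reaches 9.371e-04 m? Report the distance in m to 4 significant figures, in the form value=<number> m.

value=3.353e+04 m

All arithmetic keeps full float precision; intermediate values are shown rounded. Rounded once at the end, at 4 significant figures.
Hardness H = 2.617 GPa = 2.617e+09 Pa.
SI base units throughout: W = 235.8 N, H = 2.617e+09 Pa, K = 4.401e-05.
Permissible volume V_lim = h_lim·A = 9.371e-04 · 1.419e-04 = 1.330e-07 m³.
Inverting, life L = V_lim·H/(K·W) = 1.330e-07 · 2.617e+09 / (4.401e-05 · 235.8) = 3.353e+04 m.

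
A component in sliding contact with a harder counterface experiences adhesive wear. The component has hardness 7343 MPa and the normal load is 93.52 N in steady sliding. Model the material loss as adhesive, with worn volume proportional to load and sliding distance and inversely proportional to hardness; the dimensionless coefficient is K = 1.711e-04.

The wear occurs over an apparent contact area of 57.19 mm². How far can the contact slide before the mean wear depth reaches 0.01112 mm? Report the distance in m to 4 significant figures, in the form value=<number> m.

The intermediates are displayed rounded, and each operation maintains exact precision — a single final rounding to four significant digits.
Convert: Hardness H = 7343 MPa = 7.343e+09 Pa.
Convert: Contact area A = 57.19 mm² = 5.719e-05 m².
Convert: Depth limit h_lim = 0.01112 mm = 1.112e-05 m.
In SI base units, W = 93.52 N, H = 7.343e+09 Pa, K = 1.711e-04.
Volume at the limit: V_lim = h_lim·A = 1.112e-05 · 5.719e-05 = 6.360e-10 m³.
Inverting, life L = V_lim·H/(K·W) = 6.360e-10 · 7.343e+09 / (1.711e-04 · 93.52) = 291.8 m.

value=291.8 m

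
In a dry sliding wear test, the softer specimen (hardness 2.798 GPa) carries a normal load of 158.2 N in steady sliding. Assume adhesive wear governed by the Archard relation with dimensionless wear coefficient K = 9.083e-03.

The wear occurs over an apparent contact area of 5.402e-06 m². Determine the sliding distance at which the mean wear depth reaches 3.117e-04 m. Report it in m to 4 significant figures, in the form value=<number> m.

Every step carries exact precision, and intermediates appear rounded. Rounded just once: four significant figures.
Convert: Hardness H = 2.798 GPa = 2.798e+09 Pa.
Collected in SI base units: W = 158.2 N, H = 2.798e+09 Pa, K = 9.083e-03.
Limit volume V_lim = h_lim·A = 3.117e-04 · 5.402e-06 = 1.684e-09 m³.
Inverting, life L = V_lim·H/(K·W) = 1.684e-09 · 2.798e+09 / (9.083e-03 · 158.2) = 3.279 m.

value=3.279 m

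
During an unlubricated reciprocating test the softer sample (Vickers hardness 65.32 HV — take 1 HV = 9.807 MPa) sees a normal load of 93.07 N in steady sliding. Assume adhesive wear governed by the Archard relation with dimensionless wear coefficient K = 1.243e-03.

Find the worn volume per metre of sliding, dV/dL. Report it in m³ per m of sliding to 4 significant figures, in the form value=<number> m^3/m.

value=1.806e-10 m^3/m

Intermediates are printed rounded. Every step runs at full float precision, and one last rounding: 4 significant figures.
Hardness H = 65.32 HV × 9.807 MPa/HV = 640.6 MPa = 6.406e+08 Pa.
In SI base units: W = 93.07 N, H = 6.406e+08 Pa, K = 1.243e-03.
Wear rate dV/dL = K·W/H: 1.243e-03 · 93.07 / 6.406e+08 = 1.806e-10 m³/m.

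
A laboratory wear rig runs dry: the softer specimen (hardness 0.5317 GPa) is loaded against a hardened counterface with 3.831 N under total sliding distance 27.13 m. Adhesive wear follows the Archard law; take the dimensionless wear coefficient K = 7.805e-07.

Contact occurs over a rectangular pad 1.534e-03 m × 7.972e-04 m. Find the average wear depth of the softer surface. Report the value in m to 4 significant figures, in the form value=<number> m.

value=1.248e-07 m

The intermediates appear rounded. All working math carries full precision — rounded once at the end: 4 significant figures.
Hardness H = 0.5317 GPa = 5.317e+08 Pa.
Contact area A = 1.534e-03 m × 7.972e-04 m = 1.223e-06 m².
In SI base units: W = 3.831 N, H = 5.317e+08 Pa, K = 7.805e-07.
The Archard volume V = K·W·L/H = 7.805e-07 · 3.831 · 27.13 / 5.317e+08 = 1.526e-13 m³.
Mean wear depth h = V/A = 1.526e-13 / 1.223e-06 = 1.248e-07 m.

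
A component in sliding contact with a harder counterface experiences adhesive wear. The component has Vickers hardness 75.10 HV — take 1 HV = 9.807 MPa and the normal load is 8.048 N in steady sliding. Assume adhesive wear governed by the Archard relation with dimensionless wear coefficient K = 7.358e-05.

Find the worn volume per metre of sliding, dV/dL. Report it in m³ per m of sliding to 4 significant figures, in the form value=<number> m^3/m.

Quoted intermediates are rounded — all arithmetic maintains exact precision; one final rounding to 4 significant figures.
Convert: Hardness H = 75.10 HV × 9.807 MPa/HV = 736.5 MPa = 7.365e+08 Pa.
Expressed in SI base units: W = 8.048 N, H = 7.365e+08 Pa, K = 7.358e-05.
Volumetric rate dV/dL = K·W/H (independent of L): 7.358e-05 · 8.048 / 7.365e+08 = 8.040e-13 m³/m.

value=8.040e-13 m^3/m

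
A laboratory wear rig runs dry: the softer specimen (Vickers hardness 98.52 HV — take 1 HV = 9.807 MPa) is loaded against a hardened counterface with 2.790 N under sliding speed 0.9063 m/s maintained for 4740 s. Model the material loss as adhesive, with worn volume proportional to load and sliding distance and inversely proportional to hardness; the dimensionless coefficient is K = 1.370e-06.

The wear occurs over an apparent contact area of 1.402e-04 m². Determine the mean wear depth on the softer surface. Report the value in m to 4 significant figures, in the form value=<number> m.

value=1.212e-07 m

All arithmetic maintains full float precision; intermediate values are shown rounded; a single final rounding to 4 significant figures.
Distance covered L = v·t = 0.9063 m/s × 4740 s = 4296 m.
Hardness H = 98.52 HV × 9.807 MPa/HV = 966.2 MPa = 9.662e+08 Pa.
Working in SI base units: W = 2.790 N, H = 9.662e+08 Pa, K = 1.370e-06.
Wear volume V = K·W·L/H = 1.370e-06 · 2.790 · 4296 / 9.662e+08 = 1.699e-11 m³.
Mean wear depth h = V/A = 1.699e-11 / 1.402e-04 = 1.212e-07 m.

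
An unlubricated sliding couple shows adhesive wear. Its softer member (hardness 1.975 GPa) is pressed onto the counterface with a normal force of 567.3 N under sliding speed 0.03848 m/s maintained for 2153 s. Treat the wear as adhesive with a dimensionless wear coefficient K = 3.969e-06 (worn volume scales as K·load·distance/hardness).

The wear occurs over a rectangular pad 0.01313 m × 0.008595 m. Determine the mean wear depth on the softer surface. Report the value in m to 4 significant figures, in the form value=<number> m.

value=8.369e-07 m

Displayed values are rounded, and every step maintains full float precision — rounded just once: four significant figures.
Convert: Total distance L = v·t = 0.03848 m/s × 2153 s = 82.85 m.
Convert: Hardness H = 1.975 GPa = 1.975e+09 Pa.
Convert: Contact area A = 0.01313 m × 0.008595 m = 1.129e-04 m².
Expressed in SI base units: W = 567.3 N, H = 1.975e+09 Pa, K = 3.969e-06.
The Archard volume V = K·W·L/H = 3.969e-06 · 567.3 · 82.85 / 1.975e+09 = 9.445e-11 m³.
Mean wear depth h = V/A = 9.445e-11 / 1.129e-04 = 8.369e-07 m.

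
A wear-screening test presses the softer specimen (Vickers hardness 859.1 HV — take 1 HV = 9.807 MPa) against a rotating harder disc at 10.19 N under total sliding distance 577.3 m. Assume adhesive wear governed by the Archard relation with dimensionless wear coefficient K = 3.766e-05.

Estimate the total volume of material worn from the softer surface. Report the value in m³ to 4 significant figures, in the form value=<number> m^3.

value=2.630e-11 m^3

The algebra carries full float precision; intermediate values appear rounded; rounded just once: 4 significant figures.
Hardness H = 859.1 HV × 9.807 MPa/HV = 8425 MPa = 8.425e+09 Pa.
As SI base values: W = 10.19 N, H = 8.425e+09 Pa, K = 3.766e-05.
By Archard's law, V = K·W·L/H = 3.766e-05 · 10.19 · 577.3 / 8.425e+09 = 2.630e-11 m³.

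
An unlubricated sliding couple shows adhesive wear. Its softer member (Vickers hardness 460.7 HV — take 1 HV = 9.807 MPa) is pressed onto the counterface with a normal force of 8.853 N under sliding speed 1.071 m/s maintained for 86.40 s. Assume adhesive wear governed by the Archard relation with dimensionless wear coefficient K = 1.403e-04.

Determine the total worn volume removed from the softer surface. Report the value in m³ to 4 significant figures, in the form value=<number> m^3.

Intermediate values are shown rounded; the algebra carries full float precision — a single final rounding: four significant digits.
Convert: Distance covered L = v·t = 1.071 m/s × 86.40 s = 92.53 m.
Convert: Hardness H = 460.7 HV × 9.807 MPa/HV = 4518 MPa = 4.518e+09 Pa.
SI base units throughout: W = 8.853 N, H = 4.518e+09 Pa, K = 1.403e-04.
Apply Archard: V = K·W·L/H = 1.403e-04 · 8.853 · 92.53 / 4.518e+09 = 2.544e-11 m³.

value=2.544e-11 m^3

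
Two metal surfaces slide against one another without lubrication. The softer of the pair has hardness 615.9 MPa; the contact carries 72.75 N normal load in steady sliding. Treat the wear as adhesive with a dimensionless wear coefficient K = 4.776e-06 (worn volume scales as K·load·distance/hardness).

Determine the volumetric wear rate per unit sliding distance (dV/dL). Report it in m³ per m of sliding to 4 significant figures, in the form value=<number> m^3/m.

The computation carries full precision; intermediate values are printed rounded. Rounded once at the end to 4 significant figures.
Hardness H = 615.9 MPa = 6.159e+08 Pa.
Working in SI base units: W = 72.75 N, H = 6.159e+08 Pa, K = 4.776e-06.
Sliding wear rate dV/dL = K·W/H: 4.776e-06 · 72.75 / 6.159e+08 = 5.641e-13 m³/m.

value=5.641e-13 m^3/m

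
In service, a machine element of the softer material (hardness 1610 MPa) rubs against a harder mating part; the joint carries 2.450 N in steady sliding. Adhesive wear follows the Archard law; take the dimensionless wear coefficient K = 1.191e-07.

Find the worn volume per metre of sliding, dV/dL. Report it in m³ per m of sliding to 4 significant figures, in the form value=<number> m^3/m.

value=1.812e-16 m^3/m

The computation holds full precision; intermediates are displayed rounded. Rounded just once to four significant digits.
Convert: Hardness H = 1610 MPa = 1.610e+09 Pa.
Expressed in SI base units: W = 2.450 N, H = 1.610e+09 Pa, K = 1.191e-07.
Wear rate dV/dL = K·W/H: 1.191e-07 · 2.450 / 1.610e+09 = 1.812e-16 m³/m.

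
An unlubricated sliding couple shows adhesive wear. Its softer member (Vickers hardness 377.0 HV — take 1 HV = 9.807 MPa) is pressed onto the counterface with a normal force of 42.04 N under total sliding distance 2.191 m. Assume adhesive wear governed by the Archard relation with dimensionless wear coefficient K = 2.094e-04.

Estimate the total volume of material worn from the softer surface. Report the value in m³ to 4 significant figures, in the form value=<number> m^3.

value=5.217e-12 m^3

The intermediates are displayed rounded; all working math keeps full float precision, and a single final rounding: 4 significant digits.
Convert: Hardness H = 377.0 HV × 9.807 MPa/HV = 3697 MPa = 3.697e+09 Pa.
In SI base units: W = 42.04 N, H = 3.697e+09 Pa, K = 2.094e-04.
By Archard's law, V = K·W·L/H = 2.094e-04 · 42.04 · 2.191 / 3.697e+09 = 5.217e-12 m³.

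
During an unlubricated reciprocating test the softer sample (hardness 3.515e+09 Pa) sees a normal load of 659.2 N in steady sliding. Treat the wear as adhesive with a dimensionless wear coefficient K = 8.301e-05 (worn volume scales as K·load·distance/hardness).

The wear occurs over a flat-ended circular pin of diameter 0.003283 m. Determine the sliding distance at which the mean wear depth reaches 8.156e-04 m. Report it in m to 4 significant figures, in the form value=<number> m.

value=443.5 m

Intermediates are printed rounded. All working math runs at full precision, and one last rounding: 4 significant digits.
Contact area A = π·d²/4 = π·(0.003283 m)²/4 = 8.465e-06 m².
In SI base units, W = 659.2 N, H = 3.515e+09 Pa, K = 8.301e-05.
Wearable volume V_lim = h_lim·A = 8.156e-04 · 8.465e-06 = 6.904e-09 m³.
Life L = V_lim·H/(K·W) = 6.904e-09 · 3.515e+09 / (8.301e-05 · 659.2) = 443.5 m.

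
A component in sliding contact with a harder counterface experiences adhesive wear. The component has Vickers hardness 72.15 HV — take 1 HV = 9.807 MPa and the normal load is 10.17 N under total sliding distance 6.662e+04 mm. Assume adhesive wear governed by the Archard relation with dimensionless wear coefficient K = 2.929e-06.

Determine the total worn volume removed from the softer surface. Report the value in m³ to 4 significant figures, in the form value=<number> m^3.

The computation maintains full precision, and the intermediates are shown rounded — rounded just once to 4 significant figures.
Convert: Distance L = 6.662e+04 mm = 66.62 m.
Convert: Hardness H = 72.15 HV × 9.807 MPa/HV = 707.6 MPa = 7.076e+08 Pa.
Working in SI base units: W = 10.17 N, H = 7.076e+08 Pa, K = 2.929e-06.
Apply Archard: V = K·W·L/H = 2.929e-06 · 10.17 · 66.62 / 7.076e+08 = 2.805e-12 m³.

value=2.805e-12 m^3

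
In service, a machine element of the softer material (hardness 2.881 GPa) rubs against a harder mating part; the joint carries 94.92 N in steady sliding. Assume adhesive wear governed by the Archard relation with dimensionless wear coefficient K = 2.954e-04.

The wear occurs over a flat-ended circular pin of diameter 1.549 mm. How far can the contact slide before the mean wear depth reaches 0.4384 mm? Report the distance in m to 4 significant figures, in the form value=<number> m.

Intermediate values are printed rounded, and the algebra carries exact precision — rounded just once, at 4 significant digits.
Hardness H = 2.881 GPa = 2.881e+09 Pa.
Pin diameter d = 1.549 mm = 0.001549 m. Contact area A = π·d²/4 = π·(0.001549 m)²/4 = 1.884e-06 m².
Depth limit h_lim = 0.4384 mm = 4.384e-04 m.
Expressed in SI base units: W = 94.92 N, H = 2.881e+09 Pa, K = 2.954e-04.
At the depth limit, V_lim = h_lim·A = 4.384e-04 · 1.884e-06 = 8.262e-10 m³.
Sliding life L = V_lim·H/(K·W) = 8.262e-10 · 2.881e+09 / (2.954e-04 · 94.92) = 84.89 m.

value=84.89 m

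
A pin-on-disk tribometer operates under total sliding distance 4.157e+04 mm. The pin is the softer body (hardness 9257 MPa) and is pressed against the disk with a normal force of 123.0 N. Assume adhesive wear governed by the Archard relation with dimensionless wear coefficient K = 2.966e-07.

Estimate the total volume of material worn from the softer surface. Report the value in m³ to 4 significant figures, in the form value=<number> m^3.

Intermediate values are displayed rounded; every step maintains full float precision; one last rounding to four significant figures.
Total distance L = 4.157e+04 mm = 41.57 m.
Hardness H = 9257 MPa = 9.257e+09 Pa.
Restated in SI base units: W = 123.0 N, H = 9.257e+09 Pa, K = 2.966e-07.
The Archard volume V = K·W·L/H = 2.966e-07 · 123.0 · 41.57 / 9.257e+09 = 1.638e-13 m³.

value=1.638e-13 m^3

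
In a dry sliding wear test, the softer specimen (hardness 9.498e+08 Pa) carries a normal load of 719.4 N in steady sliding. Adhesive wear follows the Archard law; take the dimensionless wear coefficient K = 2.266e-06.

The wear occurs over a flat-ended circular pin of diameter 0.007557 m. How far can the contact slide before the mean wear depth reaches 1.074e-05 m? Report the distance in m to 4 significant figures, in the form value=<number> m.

value=280.7 m

The intermediates are displayed rounded — all arithmetic runs at full precision. Rounded just once, at 4 significant digits.
Convert: Contact area A = π·d²/4 = π·(0.007557 m)²/4 = 4.485e-05 m².
Working in SI base units: W = 719.4 N, H = 9.498e+08 Pa, K = 2.266e-06.
Allowed volume V_lim = h_lim·A = 1.074e-05 · 4.485e-05 = 4.817e-10 m³.
Life L = V_lim·H/(K·W) = 4.817e-10 · 9.498e+08 / (2.266e-06 · 719.4) = 280.7 m.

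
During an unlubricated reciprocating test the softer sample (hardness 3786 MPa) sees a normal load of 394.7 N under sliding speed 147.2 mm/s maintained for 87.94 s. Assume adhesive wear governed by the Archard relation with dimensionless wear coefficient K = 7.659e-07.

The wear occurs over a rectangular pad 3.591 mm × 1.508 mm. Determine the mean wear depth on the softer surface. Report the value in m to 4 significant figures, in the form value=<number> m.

value=1.909e-07 m

Intermediates are displayed rounded — each operation runs at full precision, and rounded just once: four significant digits.
Sliding speed v = 147.2 mm/s = 0.1472 m/s. Total distance L = v·t = 0.1472 m/s × 87.94 s = 12.94 m.
Hardness H = 3786 MPa = 3.786e+09 Pa.
Pad sides 3.591 mm × 1.508 mm = 0.003591 m × 0.001508 m. Contact area A = 0.003591 m × 0.001508 m = 5.415e-06 m².
Collected in SI base units: W = 394.7 N, H = 3.786e+09 Pa, K = 7.659e-07.
Archard volume V = K·W·L/H = 7.659e-07 · 394.7 · 12.94 / 3.786e+09 = 1.034e-12 m³.
Depth h = V/A = 1.034e-12 / 5.415e-06 = 1.909e-07 m.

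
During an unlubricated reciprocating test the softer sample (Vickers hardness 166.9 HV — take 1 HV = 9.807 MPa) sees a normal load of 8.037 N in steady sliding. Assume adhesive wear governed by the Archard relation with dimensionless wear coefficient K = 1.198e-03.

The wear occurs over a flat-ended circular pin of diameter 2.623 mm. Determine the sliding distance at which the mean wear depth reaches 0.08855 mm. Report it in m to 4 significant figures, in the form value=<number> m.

Intermediates are displayed rounded. All arithmetic carries full float precision, and rounded once at the end: four significant digits.
Convert: Hardness H = 166.9 HV × 9.807 MPa/HV = 1637 MPa = 1.637e+09 Pa.
Convert: Pin diameter d = 2.623 mm = 0.002623 m. Contact area A = π·d²/4 = π·(0.002623 m)²/4 = 5.404e-06 m².
Convert: Depth limit h_lim = 0.08855 mm = 8.855e-05 m.
In SI base units: W = 8.037 N, H = 1.637e+09 Pa, K = 1.198e-03.
Allowed volume V_lim = h_lim·A = 8.855e-05 · 5.404e-06 = 4.785e-10 m³.
So the life L = V_lim·H/(K·W) = 4.785e-10 · 1.637e+09 / (1.198e-03 · 8.037) = 81.34 m.

value=81.34 m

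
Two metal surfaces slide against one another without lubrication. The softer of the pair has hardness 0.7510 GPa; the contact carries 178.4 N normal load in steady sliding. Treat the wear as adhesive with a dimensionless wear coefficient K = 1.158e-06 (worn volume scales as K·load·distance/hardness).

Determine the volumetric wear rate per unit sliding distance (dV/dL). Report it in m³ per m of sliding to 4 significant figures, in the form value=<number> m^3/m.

value=2.751e-13 m^3/m

Intermediate values are shown rounded — every step holds exact precision — one final rounding to four significant figures.
Hardness H = 0.7510 GPa = 7.510e+08 Pa.
As SI base values: W = 178.4 N, H = 7.510e+08 Pa, K = 1.158e-06.
Sliding wear rate dV/dL = K·W/H (no L dependence): 1.158e-06 · 178.4 / 7.510e+08 = 2.751e-13 m³/m.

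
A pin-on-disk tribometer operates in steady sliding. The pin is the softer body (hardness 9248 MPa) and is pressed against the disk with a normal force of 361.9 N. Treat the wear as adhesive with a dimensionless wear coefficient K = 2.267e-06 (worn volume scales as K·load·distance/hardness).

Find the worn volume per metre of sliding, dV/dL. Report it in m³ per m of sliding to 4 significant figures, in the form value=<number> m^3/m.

value=8.871e-14 m^3/m

Intermediates are displayed rounded; each operation carries full precision; a single final rounding: 4 significant figures.
Hardness H = 9248 MPa = 9.248e+09 Pa.
Expressed in SI base units: W = 361.9 N, H = 9.248e+09 Pa, K = 2.267e-06.
Rate of wear dV/dL = K·W/H, per unit distance: 2.267e-06 · 361.9 / 9.248e+09 = 8.871e-14 m³/m.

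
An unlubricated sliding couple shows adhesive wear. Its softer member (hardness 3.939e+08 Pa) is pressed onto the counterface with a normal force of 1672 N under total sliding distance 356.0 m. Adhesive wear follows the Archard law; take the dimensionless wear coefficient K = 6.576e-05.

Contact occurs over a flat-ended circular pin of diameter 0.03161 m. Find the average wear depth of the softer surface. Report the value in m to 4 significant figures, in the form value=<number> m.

Each operation runs at full precision — shown intermediates are rounded. Rounded just once, at 4 significant digits.
Contact area A = π·d²/4 = π·(0.03161 m)²/4 = 7.848e-04 m².
Restated in SI base units: W = 1672 N, H = 3.939e+08 Pa, K = 6.576e-05.
By Archard's law, V = K·W·L/H = 6.576e-05 · 1672 · 356.0 / 3.939e+08 = 9.937e-08 m³.
Mean wear depth h = V/A = 9.937e-08 / 7.848e-04 = 1.266e-04 m.

value=1.266e-04 m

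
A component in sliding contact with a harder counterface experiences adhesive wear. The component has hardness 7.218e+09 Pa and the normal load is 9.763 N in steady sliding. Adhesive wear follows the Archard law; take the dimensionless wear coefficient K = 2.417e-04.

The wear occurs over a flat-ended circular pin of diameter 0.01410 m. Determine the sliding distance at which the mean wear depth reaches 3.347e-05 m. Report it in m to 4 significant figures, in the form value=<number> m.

value=1.599e+04 m

Every step keeps exact precision. Intermediates are shown rounded. Rounded just once: 4 significant digits.
Convert: Contact area A = π·d²/4 = π·(0.01410 m)²/4 = 1.561e-04 m².
In SI base units, W = 9.763 N, H = 7.218e+09 Pa, K = 2.417e-04.
At the depth limit, V_lim = h_lim·A = 3.347e-05 · 1.561e-04 = 5.226e-09 m³.
Thus life L = V_lim·H/(K·W) = 5.226e-09 · 7.218e+09 / (2.417e-04 · 9.763) = 1.599e+04 m.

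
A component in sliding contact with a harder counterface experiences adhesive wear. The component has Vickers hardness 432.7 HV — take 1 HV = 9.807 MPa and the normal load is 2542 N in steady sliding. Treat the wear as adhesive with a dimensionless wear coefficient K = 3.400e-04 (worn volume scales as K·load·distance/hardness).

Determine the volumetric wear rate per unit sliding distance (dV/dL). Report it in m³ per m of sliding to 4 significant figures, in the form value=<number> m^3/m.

The computation keeps full precision, and intermediates are shown rounded. Rounded just once to four significant figures.
Convert: Hardness H = 432.7 HV × 9.807 MPa/HV = 4243 MPa = 4.243e+09 Pa.
Working in SI base units: W = 2542 N, H = 4.243e+09 Pa, K = 3.400e-04.
Rate of wear dV/dL = K·W/H: 3.400e-04 · 2542 / 4.243e+09 = 2.037e-10 m³/m.

value=2.037e-10 m^3/m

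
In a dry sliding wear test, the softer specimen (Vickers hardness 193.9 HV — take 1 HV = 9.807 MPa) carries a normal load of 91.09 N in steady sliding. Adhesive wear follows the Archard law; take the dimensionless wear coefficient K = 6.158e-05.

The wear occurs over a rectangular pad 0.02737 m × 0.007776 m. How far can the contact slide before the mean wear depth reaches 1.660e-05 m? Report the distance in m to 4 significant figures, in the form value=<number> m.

value=1198 m

Every step keeps full float precision. The intermediates are displayed rounded — rounded just once: 4 significant figures.
Hardness H = 193.9 HV × 9.807 MPa/HV = 1902 MPa = 1.902e+09 Pa.
Contact area A = 0.02737 m × 0.007776 m = 2.128e-04 m².
As SI base values: W = 91.09 N, H = 1.902e+09 Pa, K = 6.158e-05.
At the depth limit, V_lim = h_lim·A = 1.660e-05 · 2.128e-04 = 3.533e-09 m³.
So the life L = V_lim·H/(K·W) = 3.533e-09 · 1.902e+09 / (6.158e-05 · 91.09) = 1198 m.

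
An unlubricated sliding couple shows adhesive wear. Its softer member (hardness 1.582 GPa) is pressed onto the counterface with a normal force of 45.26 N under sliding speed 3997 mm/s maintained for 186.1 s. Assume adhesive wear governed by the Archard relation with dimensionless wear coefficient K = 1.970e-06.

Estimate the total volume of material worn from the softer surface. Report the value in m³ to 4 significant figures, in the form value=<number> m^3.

All arithmetic holds full float precision — intermediate values are printed rounded. Rounded just once to 4 significant digits.
Convert: Sliding speed v = 3997 mm/s = 3.997 m/s. Distance covered L = v·t = 3.997 m/s × 186.1 s = 743.8 m.
Convert: Hardness H = 1.582 GPa = 1.582e+09 Pa.
In SI base units: W = 45.26 N, H = 1.582e+09 Pa, K = 1.970e-06.
Volume removed: V = K·W·L/H = 1.970e-06 · 45.26 · 743.8 / 1.582e+09 = 4.192e-11 m³.

value=4.192e-11 m^3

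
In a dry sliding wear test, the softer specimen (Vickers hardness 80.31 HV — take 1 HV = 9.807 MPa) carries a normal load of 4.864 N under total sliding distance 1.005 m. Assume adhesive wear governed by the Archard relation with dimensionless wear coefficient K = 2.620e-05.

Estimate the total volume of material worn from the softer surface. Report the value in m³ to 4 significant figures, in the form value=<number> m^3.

Intermediates are shown rounded — all arithmetic keeps full float precision, and a single final rounding to four significant digits.
Hardness H = 80.31 HV × 9.807 MPa/HV = 787.6 MPa = 7.876e+08 Pa.
Collected in SI base units: W = 4.864 N, H = 7.876e+08 Pa, K = 2.620e-05.
Volume removed: V = K·W·L/H = 2.620e-05 · 4.864 · 1.005 / 7.876e+08 = 1.626e-13 m³.

value=1.626e-13 m^3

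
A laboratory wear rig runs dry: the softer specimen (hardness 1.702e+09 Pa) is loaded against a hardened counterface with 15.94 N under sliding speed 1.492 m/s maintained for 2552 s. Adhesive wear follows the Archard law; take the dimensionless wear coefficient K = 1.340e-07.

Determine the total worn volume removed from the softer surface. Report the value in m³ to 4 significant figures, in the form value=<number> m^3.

value=4.778e-12 m^3

Intermediates appear rounded — each operation maintains full float precision, and one final rounding, at 4 significant figures.
Convert: Distance covered L = v·t = 1.492 m/s × 2552 s = 3808 m.
Restated in SI base units: W = 15.94 N, H = 1.702e+09 Pa, K = 1.340e-07.
Apply Archard: V = K·W·L/H = 1.340e-07 · 15.94 · 3808 / 1.702e+09 = 4.778e-12 m³.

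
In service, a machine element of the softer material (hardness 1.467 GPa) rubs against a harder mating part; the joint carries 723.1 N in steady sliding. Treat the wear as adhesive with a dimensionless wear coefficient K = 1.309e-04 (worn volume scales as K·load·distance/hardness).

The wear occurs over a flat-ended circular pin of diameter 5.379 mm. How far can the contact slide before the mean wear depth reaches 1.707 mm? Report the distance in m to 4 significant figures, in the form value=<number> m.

value=601.2 m

All working math runs at exact precision — intermediate values are shown rounded; a single final rounding, at four significant figures.
Convert: Hardness H = 1.467 GPa = 1.467e+09 Pa.
Convert: Pin diameter d = 5.379 mm = 0.005379 m. Contact area A = π·d²/4 = π·(0.005379 m)²/4 = 2.272e-05 m².
Convert: Depth limit h_lim = 1.707 mm = 0.001707 m.
Expressed in SI base units: W = 723.1 N, H = 1.467e+09 Pa, K = 1.309e-04.
Volume at the limit: V_lim = h_lim·A = 0.001707 · 2.272e-05 = 3.879e-08 m³.
Sliding life L = V_lim·H/(K·W) = 3.879e-08 · 1.467e+09 / (1.309e-04 · 723.1) = 601.2 m.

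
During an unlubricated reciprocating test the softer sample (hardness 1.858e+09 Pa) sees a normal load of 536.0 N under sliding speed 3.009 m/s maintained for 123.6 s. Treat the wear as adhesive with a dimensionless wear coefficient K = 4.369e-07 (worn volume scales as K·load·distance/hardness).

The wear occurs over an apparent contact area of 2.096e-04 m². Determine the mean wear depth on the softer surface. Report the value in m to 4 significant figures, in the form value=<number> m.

value=2.236e-07 m

Intermediate values are printed rounded — each operation carries full float precision, and a single final rounding, at four significant digits.
Sliding distance L = v·t = 3.009 m/s × 123.6 s = 371.9 m.
In SI base units: W = 536.0 N, H = 1.858e+09 Pa, K = 4.369e-07.
Apply Archard: V = K·W·L/H = 4.369e-07 · 536.0 · 371.9 / 1.858e+09 = 4.688e-11 m³.
Wear depth h = V/A = 4.688e-11 / 2.096e-04 = 2.236e-07 m.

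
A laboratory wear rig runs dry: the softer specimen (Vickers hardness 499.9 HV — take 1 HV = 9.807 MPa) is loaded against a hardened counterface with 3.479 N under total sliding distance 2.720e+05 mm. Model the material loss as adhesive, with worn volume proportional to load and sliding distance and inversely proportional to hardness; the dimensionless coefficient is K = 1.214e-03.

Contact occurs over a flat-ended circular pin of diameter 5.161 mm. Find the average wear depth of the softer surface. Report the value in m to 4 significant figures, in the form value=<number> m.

value=1.120e-05 m

All working math runs at full precision — the intermediates appear rounded. Rounded just once, at four significant digits.
Distance covered L = 2.720e+05 mm = 272.0 m.
Hardness H = 499.9 HV × 9.807 MPa/HV = 4903 MPa = 4.903e+09 Pa.
Pin diameter d = 5.161 mm = 0.005161 m. Contact area A = π·d²/4 = π·(0.005161 m)²/4 = 2.092e-05 m².
Collected in SI base units: W = 3.479 N, H = 4.903e+09 Pa, K = 1.214e-03.
By Archard's law, V = K·W·L/H = 1.214e-03 · 3.479 · 272.0 / 4.903e+09 = 2.343e-10 m³.
Wear depth h = V/A = 2.343e-10 / 2.092e-05 = 1.120e-05 m.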